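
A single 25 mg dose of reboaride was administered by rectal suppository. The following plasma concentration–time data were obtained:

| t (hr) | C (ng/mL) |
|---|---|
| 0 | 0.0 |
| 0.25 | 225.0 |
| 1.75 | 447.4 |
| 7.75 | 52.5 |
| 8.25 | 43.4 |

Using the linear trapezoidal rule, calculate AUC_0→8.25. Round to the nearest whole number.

AUC = 2056 ng/mL·hr

Trapezoidal AUC_0→8.25:
  [0→0.25]: (0.0+225.0)/2 × 0.25 = 28.125
  [0.25→1.75]: (225.0+447.4)/2 × 1.5 = 504.3
  [1.75→7.75]: (447.4+52.5)/2 × 6 = 1499.7
  [7.75→8.25]: (52.5+43.4)/2 × 0.5 = 23.975
  Sum = 2056.1 ng/mL·hr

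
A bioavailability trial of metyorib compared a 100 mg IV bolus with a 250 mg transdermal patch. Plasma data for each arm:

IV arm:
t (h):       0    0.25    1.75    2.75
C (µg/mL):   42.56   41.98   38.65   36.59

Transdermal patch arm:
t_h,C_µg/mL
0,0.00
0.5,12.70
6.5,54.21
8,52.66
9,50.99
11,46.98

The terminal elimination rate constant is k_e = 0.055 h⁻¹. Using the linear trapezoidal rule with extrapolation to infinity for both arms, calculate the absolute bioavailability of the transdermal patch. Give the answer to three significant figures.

Trapezoidal AUC_0→2.75 (IV):
  [0→0.25]: (42.56+41.98)/2 × 0.25 = 10.5675
  [0.25→1.75]: (41.98+38.65)/2 × 1.5 = 60.4725
  [1.75→2.75]: (38.65+36.59)/2 × 1 = 37.62
  Sum = 108.66 µg/mL·h
IV tail: 36.59/0.055 = 665.273; AUC_iv,0→∞ = 108.66 + 665.273 = 773.933 µg/mL·h
Trapezoidal AUC_0→11 (transdermal patch):
  [0→0.5]: (0.00+12.70)/2 × 0.5 = 3.175
  [0.5→6.5]: (12.70+54.21)/2 × 6 = 200.73
  [6.5→8]: (54.21+52.66)/2 × 1.5 = 80.1525
  [8→9]: (52.66+50.99)/2 × 1 = 51.825
  [9→11]: (50.99+46.98)/2 × 2 = 97.97
  Sum = 433.8525 µg/mL·h
transdermal patch tail: 46.98/0.055 = 854.182; AUC_ev,0→∞ = 433.8525 + 854.182 = 1288.0345 µg/mL·h
F = (AUC_ev/D_ev)/(AUC_iv/D_iv) = (1288.0345/250)/(773.933/100) = 5.152138/7.73933 = 0.6657

F = 0.666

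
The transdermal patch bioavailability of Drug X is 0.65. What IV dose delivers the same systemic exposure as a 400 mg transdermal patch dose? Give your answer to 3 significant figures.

D_iv = 260 mg

Systemic exposure from an extravascular dose = F × D_ev, so the equivalent IV dose is F × D_ev.
D_iv = F × D_ev = 0.65 × 400 = 260 mg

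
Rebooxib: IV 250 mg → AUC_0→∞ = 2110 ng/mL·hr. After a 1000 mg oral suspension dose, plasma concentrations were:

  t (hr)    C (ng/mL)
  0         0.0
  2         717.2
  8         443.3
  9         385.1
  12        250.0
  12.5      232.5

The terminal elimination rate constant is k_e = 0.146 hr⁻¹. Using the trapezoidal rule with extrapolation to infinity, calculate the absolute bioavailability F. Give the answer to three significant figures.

F = 0.862

Trapezoidal AUC_0→12.5 (oral suspension):
  [0→2]: (0.0+717.2)/2 × 2 = 717.2
  [2→8]: (717.2+443.3)/2 × 6 = 3481.5
  [8→9]: (443.3+385.1)/2 × 1 = 414.2
  [9→12]: (385.1+250.0)/2 × 3 = 952.65
  [12→12.5]: (250.0+232.5)/2 × 0.5 = 120.625
  Sum = 5686.175 ng/mL·hr
Tail: C_last/k_e = 232.5/0.146 = 1592.466
AUC_0→∞ (oral suspension) = 5686.175 + 1592.466 = 7278.641 ng/mL·hr
F = (AUC_ev/D_ev)/(AUC_iv/D_iv) = (7278.641/1000)/(2110/250) = 7.278641/8.44 = 0.8624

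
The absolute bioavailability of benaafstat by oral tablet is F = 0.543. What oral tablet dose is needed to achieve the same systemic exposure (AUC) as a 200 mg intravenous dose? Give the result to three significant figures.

D_oral = 368 mg

For equal systemic exposure: F × D_ev = D_iv
D_ev = D_iv / F = 200 / 0.543 = 368.324 mg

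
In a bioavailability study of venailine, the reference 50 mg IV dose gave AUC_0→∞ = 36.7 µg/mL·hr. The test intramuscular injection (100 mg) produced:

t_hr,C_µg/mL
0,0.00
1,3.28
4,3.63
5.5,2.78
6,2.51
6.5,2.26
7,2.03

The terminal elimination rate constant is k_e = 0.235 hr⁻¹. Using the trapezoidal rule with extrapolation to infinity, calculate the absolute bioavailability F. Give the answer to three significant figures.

F = 0.396

Trapezoidal AUC_0→7 (intramuscular injection):
  [0→1]: (0.00+3.28)/2 × 1 = 1.64
  [1→4]: (3.28+3.63)/2 × 3 = 10.365
  [4→5.5]: (3.63+2.78)/2 × 1.5 = 4.8075
  [5.5→6]: (2.78+2.51)/2 × 0.5 = 1.3225
  [6→6.5]: (2.51+2.26)/2 × 0.5 = 1.1925
  [6.5→7]: (2.26+2.03)/2 × 0.5 = 1.0725
  Sum = 20.4 µg/mL·hr
Tail: C_last/k_e = 2.03/0.235 = 8.638
AUC_0→∞ (intramuscular injection) = 20.4 + 8.638 = 29.038 µg/mL·hr
F = (AUC_ev/D_ev)/(AUC_iv/D_iv) = (29.038/100)/(36.7/50) = 0.29038/0.734 = 0.3956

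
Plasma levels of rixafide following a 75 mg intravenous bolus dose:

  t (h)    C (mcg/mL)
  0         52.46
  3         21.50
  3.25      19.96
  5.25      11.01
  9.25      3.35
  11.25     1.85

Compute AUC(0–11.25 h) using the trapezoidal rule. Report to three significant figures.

AUC = 181 mcg/mL·h

Trapezoidal AUC_0→11.25:
  [0→3]: (52.46+21.50)/2 × 3 = 110.94
  [3→3.25]: (21.50+19.96)/2 × 0.25 = 5.1825
  [3.25→5.25]: (19.96+11.01)/2 × 2 = 30.97
  [5.25→9.25]: (11.01+3.35)/2 × 4 = 28.72
  [9.25→11.25]: (3.35+1.85)/2 × 2 = 5.2
  Sum = 181.0125 mcg/mL·h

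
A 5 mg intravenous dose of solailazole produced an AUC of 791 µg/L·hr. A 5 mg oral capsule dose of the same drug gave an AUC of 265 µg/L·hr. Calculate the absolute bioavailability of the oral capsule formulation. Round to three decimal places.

F = 0.335

F = (AUC_ev / D_ev) / (AUC_iv / D_iv)
  = (265/5) / (791/5)
  = 53 / 158.2 = 0.3350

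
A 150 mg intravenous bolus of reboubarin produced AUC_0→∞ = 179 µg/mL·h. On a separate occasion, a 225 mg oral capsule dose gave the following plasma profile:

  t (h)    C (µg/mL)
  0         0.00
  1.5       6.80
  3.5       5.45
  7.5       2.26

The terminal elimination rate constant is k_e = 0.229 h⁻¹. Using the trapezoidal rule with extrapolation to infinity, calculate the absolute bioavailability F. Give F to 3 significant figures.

F = 0.159

Trapezoidal AUC_0→7.5 (oral capsule):
  [0→1.5]: (0.00+6.80)/2 × 1.5 = 5.1
  [1.5→3.5]: (6.80+5.45)/2 × 2 = 12.25
  [3.5→7.5]: (5.45+2.26)/2 × 4 = 15.42
  Sum = 32.77 µg/mL·h
Tail: C_last/k_e = 2.26/0.229 = 9.869
AUC_0→∞ (oral capsule) = 32.77 + 9.869 = 42.639 µg/mL·h
F = (AUC_ev/D_ev)/(AUC_iv/D_iv) = (42.639/225)/(179/150) = 0.189507/1.19333 = 0.1588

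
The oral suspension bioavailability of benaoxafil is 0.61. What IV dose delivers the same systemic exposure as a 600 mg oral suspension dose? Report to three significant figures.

Systemic exposure from an extravascular dose = F × D_ev, so the equivalent IV dose is F × D_ev.
D_iv = F × D_ev = 0.61 × 600 = 366 mg

D_iv = 366 mg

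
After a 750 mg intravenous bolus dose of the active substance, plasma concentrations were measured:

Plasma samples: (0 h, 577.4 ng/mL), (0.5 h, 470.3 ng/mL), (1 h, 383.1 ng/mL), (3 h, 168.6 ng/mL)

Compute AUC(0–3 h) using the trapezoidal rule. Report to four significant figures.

AUC = 1027 ng/mL·h

Trapezoidal AUC_0→3:
  [0→0.5]: (577.4+470.3)/2 × 0.5 = 261.925
  [0.5→1]: (470.3+383.1)/2 × 0.5 = 213.35
  [1→3]: (383.1+168.6)/2 × 2 = 551.7
  Sum = 1026.975 ng/mL·h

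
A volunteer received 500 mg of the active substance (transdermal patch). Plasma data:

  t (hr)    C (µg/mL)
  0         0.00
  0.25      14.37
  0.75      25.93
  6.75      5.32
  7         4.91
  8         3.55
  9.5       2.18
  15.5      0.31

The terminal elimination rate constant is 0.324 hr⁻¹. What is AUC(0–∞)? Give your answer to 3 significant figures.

Trapezoidal AUC_0→15.5:
  [0→0.25]: (0.00+14.37)/2 × 0.25 = 1.79625
  [0.25→0.75]: (14.37+25.93)/2 × 0.5 = 10.075
  [0.75→6.75]: (25.93+5.32)/2 × 6 = 93.75
  [6.75→7]: (5.32+4.91)/2 × 0.25 = 1.27875
  [7→8]: (4.91+3.55)/2 × 1 = 4.23
  [8→9.5]: (3.55+2.18)/2 × 1.5 = 4.2975
  [9.5→15.5]: (2.18+0.31)/2 × 6 = 7.47
  Sum = 122.8975 µg/mL·hr
Extrapolated tail: C_last / k_e = 0.31 / 0.324 = 0.957
AUC_0→∞ = 122.8975 + 0.957 = 123.8545 µg/mL·hr

AUC = 124 µg/mL·hr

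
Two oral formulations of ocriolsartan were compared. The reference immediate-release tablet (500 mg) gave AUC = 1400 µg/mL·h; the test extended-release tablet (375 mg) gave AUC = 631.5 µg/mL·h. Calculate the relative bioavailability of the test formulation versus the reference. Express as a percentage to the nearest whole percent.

F_rel = 60%

F_rel = (AUC_test/D_test) / (AUC_ref/D_ref)
      = (631.5/375) / (1400/500)
      = 1.684 / 2.8 = 0.6014 = 60.14%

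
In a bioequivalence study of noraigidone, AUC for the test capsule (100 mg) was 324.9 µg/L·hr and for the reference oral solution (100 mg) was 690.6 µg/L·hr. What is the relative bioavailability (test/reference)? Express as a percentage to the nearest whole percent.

F_rel = (AUC_test/D_test) / (AUC_ref/D_ref)
      = (324.9/100) / (690.6/100)
      = 3.249 / 6.906 = 0.4705 = 47.05%

F_rel = 47%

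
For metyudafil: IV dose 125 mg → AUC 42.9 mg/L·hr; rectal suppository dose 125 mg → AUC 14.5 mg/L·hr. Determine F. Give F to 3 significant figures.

F = 0.338

F = (AUC_ev / D_ev) / (AUC_iv / D_iv)
  = (14.5/125) / (42.9/125)
  = 0.116 / 0.3432 = 0.3380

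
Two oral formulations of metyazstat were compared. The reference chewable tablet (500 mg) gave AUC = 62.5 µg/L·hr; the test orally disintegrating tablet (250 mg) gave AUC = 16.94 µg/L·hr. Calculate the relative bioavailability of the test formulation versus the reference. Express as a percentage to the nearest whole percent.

F_rel = 54%

F_rel = (AUC_test/D_test) / (AUC_ref/D_ref)
      = (16.94/250) / (62.5/500)
      = 0.06776 / 0.125 = 0.5421 = 54.21%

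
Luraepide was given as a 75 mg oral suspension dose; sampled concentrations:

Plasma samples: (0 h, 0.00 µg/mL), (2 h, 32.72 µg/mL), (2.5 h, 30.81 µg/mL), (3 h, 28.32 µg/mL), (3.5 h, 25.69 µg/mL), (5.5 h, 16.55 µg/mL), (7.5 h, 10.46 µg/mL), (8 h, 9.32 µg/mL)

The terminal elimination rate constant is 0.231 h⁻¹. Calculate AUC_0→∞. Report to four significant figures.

AUC = 191.4 µg/mL·h

Trapezoidal AUC_0→8:
  [0→2]: (0.00+32.72)/2 × 2 = 32.72
  [2→2.5]: (32.72+30.81)/2 × 0.5 = 15.8825
  [2.5→3]: (30.81+28.32)/2 × 0.5 = 14.7825
  [3→3.5]: (28.32+25.69)/2 × 0.5 = 13.5025
  [3.5→5.5]: (25.69+16.55)/2 × 2 = 42.24
  [5.5→7.5]: (16.55+10.46)/2 × 2 = 27.01
  [7.5→8]: (10.46+9.32)/2 × 0.5 = 4.945
  Sum = 151.0825 µg/mL·h
Extrapolated tail: C_last / k_e = 9.32 / 0.231 = 40.346
AUC_0→∞ = 151.0825 + 40.346 = 191.4285 µg/mL·h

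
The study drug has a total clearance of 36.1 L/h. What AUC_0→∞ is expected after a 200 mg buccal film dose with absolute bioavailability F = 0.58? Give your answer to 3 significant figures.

AUC_0→∞ = F × Dose / CL
        = 0.58 × 200 / 36.1 = 3.2133 mg/L·h

AUC = 3.21 mg/L·h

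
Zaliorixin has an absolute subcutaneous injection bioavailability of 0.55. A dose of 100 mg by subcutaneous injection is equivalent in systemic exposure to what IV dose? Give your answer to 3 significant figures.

D_iv = 55.0 mg

Systemic exposure from an extravascular dose = F × D_ev, so the equivalent IV dose is F × D_ev.
D_iv = F × D_ev = 0.55 × 100 = 55 mg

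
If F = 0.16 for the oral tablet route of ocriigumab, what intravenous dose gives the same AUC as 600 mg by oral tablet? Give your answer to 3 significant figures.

D_iv = 96.0 mg

Systemic exposure from an extravascular dose = F × D_ev, so the equivalent IV dose is F × D_ev.
D_iv = F × D_ev = 0.16 × 600 = 96 mg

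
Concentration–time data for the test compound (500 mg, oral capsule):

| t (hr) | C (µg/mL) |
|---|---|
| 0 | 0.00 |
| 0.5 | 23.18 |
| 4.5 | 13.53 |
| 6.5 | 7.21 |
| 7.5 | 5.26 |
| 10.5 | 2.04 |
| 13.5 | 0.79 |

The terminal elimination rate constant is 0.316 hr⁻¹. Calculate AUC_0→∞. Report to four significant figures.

Trapezoidal AUC_0→13.5:
  [0→0.5]: (0.00+23.18)/2 × 0.5 = 5.795
  [0.5→4.5]: (23.18+13.53)/2 × 4 = 73.42
  [4.5→6.5]: (13.53+7.21)/2 × 2 = 20.74
  [6.5→7.5]: (7.21+5.26)/2 × 1 = 6.235
  [7.5→10.5]: (5.26+2.04)/2 × 3 = 10.95
  [10.5→13.5]: (2.04+0.79)/2 × 3 = 4.245
  Sum = 121.385 µg/mL·hr
Extrapolated tail: C_last / k_e = 0.79 / 0.316 = 2.500
AUC_0→∞ = 121.385 + 2.500 = 123.885 µg/mL·hr

AUC = 123.9 µg/mL·hr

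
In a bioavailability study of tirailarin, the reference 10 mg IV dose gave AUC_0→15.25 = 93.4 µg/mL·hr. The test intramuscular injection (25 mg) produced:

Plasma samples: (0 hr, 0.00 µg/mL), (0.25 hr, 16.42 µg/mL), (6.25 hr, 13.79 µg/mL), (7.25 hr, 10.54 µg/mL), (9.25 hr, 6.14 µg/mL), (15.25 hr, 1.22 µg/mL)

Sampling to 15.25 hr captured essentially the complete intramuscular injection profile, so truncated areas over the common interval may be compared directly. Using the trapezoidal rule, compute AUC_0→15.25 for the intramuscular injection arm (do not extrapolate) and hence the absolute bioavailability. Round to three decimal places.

F = 0.615

Trapezoidal AUC_0→15.25 (intramuscular injection):
  [0→0.25]: (0.00+16.42)/2 × 0.25 = 2.0525
  [0.25→6.25]: (16.42+13.79)/2 × 6 = 90.63
  [6.25→7.25]: (13.79+10.54)/2 × 1 = 12.165
  [7.25→9.25]: (10.54+6.14)/2 × 2 = 16.68
  [9.25→15.25]: (6.14+1.22)/2 × 6 = 22.08
  Sum = 143.6075 µg/mL·hr
F = (AUC_ev/D_ev)/(AUC_iv/D_iv) = (143.6075/25)/(93.4/10) = 5.7443/9.34 = 0.6150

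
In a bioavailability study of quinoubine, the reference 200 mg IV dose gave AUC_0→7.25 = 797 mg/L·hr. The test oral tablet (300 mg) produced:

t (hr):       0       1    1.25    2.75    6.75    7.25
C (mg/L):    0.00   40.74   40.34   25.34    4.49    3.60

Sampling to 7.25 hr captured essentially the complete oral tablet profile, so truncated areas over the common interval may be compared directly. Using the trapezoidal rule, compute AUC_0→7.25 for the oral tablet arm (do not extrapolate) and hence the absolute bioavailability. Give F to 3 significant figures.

F = 0.118

Trapezoidal AUC_0→7.25 (oral tablet):
  [0→1]: (0.00+40.74)/2 × 1 = 20.37
  [1→1.25]: (40.74+40.34)/2 × 0.25 = 10.135
  [1.25→2.75]: (40.34+25.34)/2 × 1.5 = 49.26
  [2.75→6.75]: (25.34+4.49)/2 × 4 = 59.66
  [6.75→7.25]: (4.49+3.60)/2 × 0.5 = 2.0225
  Sum = 141.4475 mg/L·hr
F = (AUC_ev/D_ev)/(AUC_iv/D_iv) = (141.4475/300)/(797/200) = 0.471492/3.985 = 0.1183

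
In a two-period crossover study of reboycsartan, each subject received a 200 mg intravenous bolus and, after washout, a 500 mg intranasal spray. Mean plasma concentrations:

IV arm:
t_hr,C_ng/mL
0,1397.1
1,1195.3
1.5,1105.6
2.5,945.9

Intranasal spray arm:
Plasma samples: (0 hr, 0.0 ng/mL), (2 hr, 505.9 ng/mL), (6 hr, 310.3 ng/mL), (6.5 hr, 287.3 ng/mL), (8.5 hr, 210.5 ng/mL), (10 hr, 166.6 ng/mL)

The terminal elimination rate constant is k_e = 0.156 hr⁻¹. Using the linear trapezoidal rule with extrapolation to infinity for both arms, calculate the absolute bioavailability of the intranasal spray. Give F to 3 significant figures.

Trapezoidal AUC_0→2.5 (IV):
  [0→1]: (1397.1+1195.3)/2 × 1 = 1296.2
  [1→1.5]: (1195.3+1105.6)/2 × 0.5 = 575.225
  [1.5→2.5]: (1105.6+945.9)/2 × 1 = 1025.75
  Sum = 2897.175 ng/mL·hr
IV tail: 945.9/0.156 = 6063.462; AUC_iv,0→∞ = 2897.175 + 6063.462 = 8960.637 ng/mL·hr
Trapezoidal AUC_0→10 (intranasal spray):
  [0→2]: (0.0+505.9)/2 × 2 = 505.9
  [2→6]: (505.9+310.3)/2 × 4 = 1632.4
  [6→6.5]: (310.3+287.3)/2 × 0.5 = 149.4
  [6.5→8.5]: (287.3+210.5)/2 × 2 = 497.8
  [8.5→10]: (210.5+166.6)/2 × 1.5 = 282.825
  Sum = 3068.325 ng/mL·hr
intranasal spray tail: 166.6/0.156 = 1067.949; AUC_ev,0→∞ = 3068.325 + 1067.949 = 4136.274 ng/mL·hr
F = (AUC_ev/D_ev)/(AUC_iv/D_iv) = (4136.274/500)/(8960.637/200) = 8.272548/44.803185 = 0.1846

F = 0.185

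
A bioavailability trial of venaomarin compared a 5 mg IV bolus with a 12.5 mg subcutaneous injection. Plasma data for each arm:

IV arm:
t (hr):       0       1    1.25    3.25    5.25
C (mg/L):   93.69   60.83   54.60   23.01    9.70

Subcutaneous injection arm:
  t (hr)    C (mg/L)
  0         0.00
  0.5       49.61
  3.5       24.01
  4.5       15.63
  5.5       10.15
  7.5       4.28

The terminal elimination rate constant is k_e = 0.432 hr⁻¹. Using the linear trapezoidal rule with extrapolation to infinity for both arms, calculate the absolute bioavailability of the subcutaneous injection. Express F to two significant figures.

F = 0.32

Trapezoidal AUC_0→5.25 (IV):
  [0→1]: (93.69+60.83)/2 × 1 = 77.26
  [1→1.25]: (60.83+54.60)/2 × 0.25 = 14.42875
  [1.25→3.25]: (54.60+23.01)/2 × 2 = 77.61
  [3.25→5.25]: (23.01+9.70)/2 × 2 = 32.71
  Sum = 202.00875 mg/L·hr
IV tail: 9.70/0.432 = 22.454; AUC_iv,0→∞ = 202.00875 + 22.454 = 224.46275 mg/L·hr
Trapezoidal AUC_0→7.5 (subcutaneous injection):
  [0→0.5]: (0.00+49.61)/2 × 0.5 = 12.4025
  [0.5→3.5]: (49.61+24.01)/2 × 3 = 110.43
  [3.5→4.5]: (24.01+15.63)/2 × 1 = 19.82
  [4.5→5.5]: (15.63+10.15)/2 × 1 = 12.89
  [5.5→7.5]: (10.15+4.28)/2 × 2 = 14.43
  Sum = 169.9725 mg/L·hr
subcutaneous injection tail: 4.28/0.432 = 9.907; AUC_ev,0→∞ = 169.9725 + 9.907 = 179.8795 mg/L·hr
F = (AUC_ev/D_ev)/(AUC_iv/D_iv) = (179.8795/12.5)/(224.46275/5) = 14.39036/44.89255 = 0.3206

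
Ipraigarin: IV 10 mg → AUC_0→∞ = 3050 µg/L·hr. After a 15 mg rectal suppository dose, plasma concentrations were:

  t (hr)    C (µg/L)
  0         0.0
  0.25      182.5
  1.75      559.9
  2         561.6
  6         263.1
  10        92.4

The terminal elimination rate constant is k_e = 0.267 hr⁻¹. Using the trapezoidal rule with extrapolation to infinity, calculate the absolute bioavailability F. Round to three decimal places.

Trapezoidal AUC_0→10 (rectal suppository):
  [0→0.25]: (0.0+182.5)/2 × 0.25 = 22.8125
  [0.25→1.75]: (182.5+559.9)/2 × 1.5 = 556.8
  [1.75→2]: (559.9+561.6)/2 × 0.25 = 140.1875
  [2→6]: (561.6+263.1)/2 × 4 = 1649.4
  [6→10]: (263.1+92.4)/2 × 4 = 711.0
  Sum = 3080.2 µg/L·hr
Tail: C_last/k_e = 92.4/0.267 = 346.067
AUC_0→∞ (rectal suppository) = 3080.2 + 346.067 = 3426.267 µg/L·hr
F = (AUC_ev/D_ev)/(AUC_iv/D_iv) = (3426.267/15)/(3050/10) = 228.4178/305 = 0.7489

F = 0.749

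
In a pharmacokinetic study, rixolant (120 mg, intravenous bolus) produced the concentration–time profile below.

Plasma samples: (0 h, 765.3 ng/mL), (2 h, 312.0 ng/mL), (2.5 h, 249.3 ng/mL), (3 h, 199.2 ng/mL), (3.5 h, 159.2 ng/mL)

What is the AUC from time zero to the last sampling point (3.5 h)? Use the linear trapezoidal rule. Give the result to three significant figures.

AUC = 1420 ng/mL·h

Trapezoidal AUC_0→3.5:
  [0→2]: (765.3+312.0)/2 × 2 = 1077.3
  [2→2.5]: (312.0+249.3)/2 × 0.5 = 140.325
  [2.5→3]: (249.3+199.2)/2 × 0.5 = 112.125
  [3→3.5]: (199.2+159.2)/2 × 0.5 = 89.6
  Sum = 1419.35 ng/mL·h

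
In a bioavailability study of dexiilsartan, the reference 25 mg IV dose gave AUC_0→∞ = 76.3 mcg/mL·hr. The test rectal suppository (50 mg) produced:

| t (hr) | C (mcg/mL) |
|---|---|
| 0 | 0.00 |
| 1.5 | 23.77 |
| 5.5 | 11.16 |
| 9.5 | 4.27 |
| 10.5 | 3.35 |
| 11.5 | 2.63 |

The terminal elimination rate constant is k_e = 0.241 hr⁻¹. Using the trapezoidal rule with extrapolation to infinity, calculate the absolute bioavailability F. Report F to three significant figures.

Trapezoidal AUC_0→11.5 (rectal suppository):
  [0→1.5]: (0.00+23.77)/2 × 1.5 = 17.8275
  [1.5→5.5]: (23.77+11.16)/2 × 4 = 69.86
  [5.5→9.5]: (11.16+4.27)/2 × 4 = 30.86
  [9.5→10.5]: (4.27+3.35)/2 × 1 = 3.81
  [10.5→11.5]: (3.35+2.63)/2 × 1 = 2.99
  Sum = 125.3475 mcg/mL·hr
Tail: C_last/k_e = 2.63/0.241 = 10.913
AUC_0→∞ (rectal suppository) = 125.3475 + 10.913 = 136.2605 mcg/mL·hr
F = (AUC_ev/D_ev)/(AUC_iv/D_iv) = (136.2605/50)/(76.3/25) = 2.72521/3.052 = 0.8929

F = 0.893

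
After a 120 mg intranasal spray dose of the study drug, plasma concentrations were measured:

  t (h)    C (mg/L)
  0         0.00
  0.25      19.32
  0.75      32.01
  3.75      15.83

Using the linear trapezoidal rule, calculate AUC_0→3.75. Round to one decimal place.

AUC = 87.0 mg/L·h

Trapezoidal AUC_0→3.75:
  [0→0.25]: (0.00+19.32)/2 × 0.25 = 2.415
  [0.25→0.75]: (19.32+32.01)/2 × 0.5 = 12.8325
  [0.75→3.75]: (32.01+15.83)/2 × 3 = 71.76
  Sum = 87.0075 mg/L·h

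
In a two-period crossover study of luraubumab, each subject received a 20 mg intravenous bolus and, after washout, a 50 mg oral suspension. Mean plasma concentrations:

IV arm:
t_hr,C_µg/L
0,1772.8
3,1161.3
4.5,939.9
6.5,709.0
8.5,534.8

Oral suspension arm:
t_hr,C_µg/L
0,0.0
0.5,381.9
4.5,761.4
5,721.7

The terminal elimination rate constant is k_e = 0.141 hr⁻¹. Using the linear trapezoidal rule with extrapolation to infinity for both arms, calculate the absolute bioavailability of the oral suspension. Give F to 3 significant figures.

F = 0.249

Trapezoidal AUC_0→8.5 (IV):
  [0→3]: (1772.8+1161.3)/2 × 3 = 4401.15
  [3→4.5]: (1161.3+939.9)/2 × 1.5 = 1575.9
  [4.5→6.5]: (939.9+709.0)/2 × 2 = 1648.9
  [6.5→8.5]: (709.0+534.8)/2 × 2 = 1243.8
  Sum = 8869.75 µg/L·hr
IV tail: 534.8/0.141 = 3792.908; AUC_iv,0→∞ = 8869.75 + 3792.908 = 12662.658 µg/L·hr
Trapezoidal AUC_0→5 (oral suspension):
  [0→0.5]: (0.0+381.9)/2 × 0.5 = 95.475
  [0.5→4.5]: (381.9+761.4)/2 × 4 = 2286.6
  [4.5→5]: (761.4+721.7)/2 × 0.5 = 370.775
  Sum = 2752.85 µg/L·hr
oral suspension tail: 721.7/0.141 = 5118.440; AUC_ev,0→∞ = 2752.85 + 5118.440 = 7871.29 µg/L·hr
F = (AUC_ev/D_ev)/(AUC_iv/D_iv) = (7871.29/50)/(12662.658/20) = 157.4258/633.1329 = 0.2486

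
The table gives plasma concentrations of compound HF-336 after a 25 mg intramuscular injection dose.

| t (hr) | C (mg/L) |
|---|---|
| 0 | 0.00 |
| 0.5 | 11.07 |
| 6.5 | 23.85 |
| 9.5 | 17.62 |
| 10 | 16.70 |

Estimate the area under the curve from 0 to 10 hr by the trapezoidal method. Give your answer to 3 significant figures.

Trapezoidal AUC_0→10:
  [0→0.5]: (0.00+11.07)/2 × 0.5 = 2.7675
  [0.5→6.5]: (11.07+23.85)/2 × 6 = 104.76
  [6.5→9.5]: (23.85+17.62)/2 × 3 = 62.205
  [9.5→10]: (17.62+16.70)/2 × 0.5 = 8.58
  Sum = 178.3125 mg/L·hr

AUC = 178 mg/L·hr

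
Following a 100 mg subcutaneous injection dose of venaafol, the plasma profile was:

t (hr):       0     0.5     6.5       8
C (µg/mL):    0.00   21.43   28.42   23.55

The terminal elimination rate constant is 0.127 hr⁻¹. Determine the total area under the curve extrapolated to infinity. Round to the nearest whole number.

Trapezoidal AUC_0→8:
  [0→0.5]: (0.00+21.43)/2 × 0.5 = 5.3575
  [0.5→6.5]: (21.43+28.42)/2 × 6 = 149.55
  [6.5→8]: (28.42+23.55)/2 × 1.5 = 38.9775
  Sum = 193.885 µg/mL·hr
Extrapolated tail: C_last / k_e = 23.55 / 0.127 = 185.433
AUC_0→∞ = 193.885 + 185.433 = 379.318 µg/mL·hr

AUC = 379 µg/mL·hr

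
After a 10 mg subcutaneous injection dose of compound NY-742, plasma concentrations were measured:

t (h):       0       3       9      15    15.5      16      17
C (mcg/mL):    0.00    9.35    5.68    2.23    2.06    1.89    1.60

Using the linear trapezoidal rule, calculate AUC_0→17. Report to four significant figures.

AUC = 86.65 mcg/mL·h

Trapezoidal AUC_0→17:
  [0→3]: (0.00+9.35)/2 × 3 = 14.025
  [3→9]: (9.35+5.68)/2 × 6 = 45.09
  [9→15]: (5.68+2.23)/2 × 6 = 23.73
  [15→15.5]: (2.23+2.06)/2 × 0.5 = 1.0725
  [15.5→16]: (2.06+1.89)/2 × 0.5 = 0.9875
  [16→17]: (1.89+1.60)/2 × 1 = 1.745
  Sum = 86.65 mcg/mL·h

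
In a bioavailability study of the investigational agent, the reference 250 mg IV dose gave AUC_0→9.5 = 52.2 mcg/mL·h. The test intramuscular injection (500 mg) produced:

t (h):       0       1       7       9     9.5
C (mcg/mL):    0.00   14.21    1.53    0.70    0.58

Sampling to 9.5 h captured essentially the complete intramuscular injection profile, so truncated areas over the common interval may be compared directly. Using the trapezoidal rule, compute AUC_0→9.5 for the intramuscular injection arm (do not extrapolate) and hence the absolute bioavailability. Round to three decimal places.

Trapezoidal AUC_0→9.5 (intramuscular injection):
  [0→1]: (0.00+14.21)/2 × 1 = 7.105
  [1→7]: (14.21+1.53)/2 × 6 = 47.22
  [7→9]: (1.53+0.70)/2 × 2 = 2.23
  [9→9.5]: (0.70+0.58)/2 × 0.5 = 0.32
  Sum = 56.875 mcg/mL·h
F = (AUC_ev/D_ev)/(AUC_iv/D_iv) = (56.875/500)/(52.2/250) = 0.11375/0.2088 = 0.5448

F = 0.545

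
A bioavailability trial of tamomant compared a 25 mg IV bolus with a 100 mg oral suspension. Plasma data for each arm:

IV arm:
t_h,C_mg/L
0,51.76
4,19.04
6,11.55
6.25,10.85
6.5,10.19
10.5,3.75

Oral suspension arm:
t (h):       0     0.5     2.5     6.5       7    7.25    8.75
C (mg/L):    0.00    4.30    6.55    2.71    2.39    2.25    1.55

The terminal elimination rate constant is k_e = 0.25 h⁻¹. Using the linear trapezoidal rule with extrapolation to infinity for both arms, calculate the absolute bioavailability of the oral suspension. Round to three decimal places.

Trapezoidal AUC_0→10.5 (IV):
  [0→4]: (51.76+19.04)/2 × 4 = 141.6
  [4→6]: (19.04+11.55)/2 × 2 = 30.59
  [6→6.25]: (11.55+10.85)/2 × 0.25 = 2.8
  [6.25→6.5]: (10.85+10.19)/2 × 0.25 = 2.63
  [6.5→10.5]: (10.19+3.75)/2 × 4 = 27.88
  Sum = 205.5 mg/L·h
IV tail: 3.75/0.25 = 15.000; AUC_iv,0→∞ = 205.5 + 15.000 = 220.5 mg/L·h
Trapezoidal AUC_0→8.75 (oral suspension):
  [0→0.5]: (0.00+4.30)/2 × 0.5 = 1.075
  [0.5→2.5]: (4.30+6.55)/2 × 2 = 10.85
  [2.5→6.5]: (6.55+2.71)/2 × 4 = 18.52
  [6.5→7]: (2.71+2.39)/2 × 0.5 = 1.275
  [7→7.25]: (2.39+2.25)/2 × 0.25 = 0.58
  [7.25→8.75]: (2.25+1.55)/2 × 1.5 = 2.85
  Sum = 35.15 mg/L·h
oral suspension tail: 1.55/0.25 = 6.200; AUC_ev,0→∞ = 35.15 + 6.200 = 41.35 mg/L·h
F = (AUC_ev/D_ev)/(AUC_iv/D_iv) = (41.35/100)/(220.5/25) = 0.4135/8.82 = 0.0469

F = 0.047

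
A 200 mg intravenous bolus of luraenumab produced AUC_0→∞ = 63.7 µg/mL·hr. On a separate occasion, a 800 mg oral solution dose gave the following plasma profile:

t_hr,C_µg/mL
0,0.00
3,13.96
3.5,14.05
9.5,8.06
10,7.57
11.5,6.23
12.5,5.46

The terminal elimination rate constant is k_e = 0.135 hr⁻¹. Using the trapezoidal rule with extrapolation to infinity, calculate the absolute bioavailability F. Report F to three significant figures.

Trapezoidal AUC_0→12.5 (oral solution):
  [0→3]: (0.00+13.96)/2 × 3 = 20.94
  [3→3.5]: (13.96+14.05)/2 × 0.5 = 7.0025
  [3.5→9.5]: (14.05+8.06)/2 × 6 = 66.33
  [9.5→10]: (8.06+7.57)/2 × 0.5 = 3.9075
  [10→11.5]: (7.57+6.23)/2 × 1.5 = 10.35
  [11.5→12.5]: (6.23+5.46)/2 × 1 = 5.845
  Sum = 114.375 µg/mL·hr
Tail: C_last/k_e = 5.46/0.135 = 40.444
AUC_0→∞ (oral solution) = 114.375 + 40.444 = 154.819 µg/mL·hr
F = (AUC_ev/D_ev)/(AUC_iv/D_iv) = (154.819/800)/(63.7/200) = 0.19352375/0.3185 = 0.6076

F = 0.608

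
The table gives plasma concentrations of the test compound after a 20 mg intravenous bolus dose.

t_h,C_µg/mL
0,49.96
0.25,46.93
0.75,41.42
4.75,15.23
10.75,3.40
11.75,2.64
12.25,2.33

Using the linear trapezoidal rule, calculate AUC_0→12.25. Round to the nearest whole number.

AUC = 208 µg/mL·h

Trapezoidal AUC_0→12.25:
  [0→0.25]: (49.96+46.93)/2 × 0.25 = 12.11125
  [0.25→0.75]: (46.93+41.42)/2 × 0.5 = 22.0875
  [0.75→4.75]: (41.42+15.23)/2 × 4 = 113.3
  [4.75→10.75]: (15.23+3.40)/2 × 6 = 55.89
  [10.75→11.75]: (3.40+2.64)/2 × 1 = 3.02
  [11.75→12.25]: (2.64+2.33)/2 × 0.5 = 1.2425
  Sum = 207.65125 µg/mL·h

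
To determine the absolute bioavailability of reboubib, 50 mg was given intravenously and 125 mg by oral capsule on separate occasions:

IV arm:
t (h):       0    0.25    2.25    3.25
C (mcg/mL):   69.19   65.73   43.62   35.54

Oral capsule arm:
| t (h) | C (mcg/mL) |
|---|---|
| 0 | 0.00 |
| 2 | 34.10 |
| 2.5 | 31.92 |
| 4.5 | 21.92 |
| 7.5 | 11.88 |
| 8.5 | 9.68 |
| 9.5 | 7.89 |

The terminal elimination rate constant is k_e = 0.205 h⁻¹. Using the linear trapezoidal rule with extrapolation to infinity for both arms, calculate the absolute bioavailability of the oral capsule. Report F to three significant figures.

Trapezoidal AUC_0→3.25 (IV):
  [0→0.25]: (69.19+65.73)/2 × 0.25 = 16.865
  [0.25→2.25]: (65.73+43.62)/2 × 2 = 109.35
  [2.25→3.25]: (43.62+35.54)/2 × 1 = 39.58
  Sum = 165.795 mcg/mL·h
IV tail: 35.54/0.205 = 173.366; AUC_iv,0→∞ = 165.795 + 173.366 = 339.161 mcg/mL·h
Trapezoidal AUC_0→9.5 (oral capsule):
  [0→2]: (0.00+34.10)/2 × 2 = 34.1
  [2→2.5]: (34.10+31.92)/2 × 0.5 = 16.505
  [2.5→4.5]: (31.92+21.92)/2 × 2 = 53.84
  [4.5→7.5]: (21.92+11.88)/2 × 3 = 50.7
  [7.5→8.5]: (11.88+9.68)/2 × 1 = 10.78
  [8.5→9.5]: (9.68+7.89)/2 × 1 = 8.785
  Sum = 174.71 mcg/mL·h
oral capsule tail: 7.89/0.205 = 38.488; AUC_ev,0→∞ = 174.71 + 38.488 = 213.198 mcg/mL·h
F = (AUC_ev/D_ev)/(AUC_iv/D_iv) = (213.198/125)/(339.161/50) = 1.705584/6.78322 = 0.2514

F = 0.251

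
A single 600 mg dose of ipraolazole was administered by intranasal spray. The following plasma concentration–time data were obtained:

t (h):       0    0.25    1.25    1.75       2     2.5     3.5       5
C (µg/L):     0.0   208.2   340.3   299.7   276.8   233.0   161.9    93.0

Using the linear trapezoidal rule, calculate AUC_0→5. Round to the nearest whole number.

Trapezoidal AUC_0→5:
  [0→0.25]: (0.0+208.2)/2 × 0.25 = 26.025
  [0.25→1.25]: (208.2+340.3)/2 × 1 = 274.25
  [1.25→1.75]: (340.3+299.7)/2 × 0.5 = 160.0
  [1.75→2]: (299.7+276.8)/2 × 0.25 = 72.0625
  [2→2.5]: (276.8+233.0)/2 × 0.5 = 127.45
  [2.5→3.5]: (233.0+161.9)/2 × 1 = 197.45
  [3.5→5]: (161.9+93.0)/2 × 1.5 = 191.175
  Sum = 1048.4125 µg/L·h

AUC = 1048 µg/L·h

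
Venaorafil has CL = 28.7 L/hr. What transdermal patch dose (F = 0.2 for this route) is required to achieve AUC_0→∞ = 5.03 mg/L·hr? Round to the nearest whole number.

Dose = CL × AUC_0→∞ / F
     = 28.7 × 5.03 / 0.2 = 721.805 mg

Dose = 722 mg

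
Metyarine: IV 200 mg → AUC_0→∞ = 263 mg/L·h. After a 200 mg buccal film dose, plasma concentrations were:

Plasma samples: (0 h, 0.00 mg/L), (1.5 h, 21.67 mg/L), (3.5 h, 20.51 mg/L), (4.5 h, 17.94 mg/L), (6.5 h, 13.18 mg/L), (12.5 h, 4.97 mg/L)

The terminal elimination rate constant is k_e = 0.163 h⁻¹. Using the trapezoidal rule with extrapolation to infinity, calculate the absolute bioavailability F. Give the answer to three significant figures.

Trapezoidal AUC_0→12.5 (buccal film):
  [0→1.5]: (0.00+21.67)/2 × 1.5 = 16.2525
  [1.5→3.5]: (21.67+20.51)/2 × 2 = 42.18
  [3.5→4.5]: (20.51+17.94)/2 × 1 = 19.225
  [4.5→6.5]: (17.94+13.18)/2 × 2 = 31.12
  [6.5→12.5]: (13.18+4.97)/2 × 6 = 54.45
  Sum = 163.2275 mg/L·h
Tail: C_last/k_e = 4.97/0.163 = 30.491
AUC_0→∞ (buccal film) = 163.2275 + 30.491 = 193.7185 mg/L·h
F = (AUC_ev/D_ev)/(AUC_iv/D_iv) = (193.7185/200)/(263/200) = 0.9685925/1.315 = 0.7366

F = 0.737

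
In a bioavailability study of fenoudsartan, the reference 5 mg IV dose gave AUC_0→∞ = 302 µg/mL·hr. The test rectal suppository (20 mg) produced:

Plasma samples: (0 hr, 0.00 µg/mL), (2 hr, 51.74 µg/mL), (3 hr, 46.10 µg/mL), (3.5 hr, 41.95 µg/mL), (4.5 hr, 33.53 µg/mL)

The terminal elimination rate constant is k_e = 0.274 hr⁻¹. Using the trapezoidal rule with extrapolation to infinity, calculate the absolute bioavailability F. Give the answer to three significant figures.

F = 0.234

Trapezoidal AUC_0→4.5 (rectal suppository):
  [0→2]: (0.00+51.74)/2 × 2 = 51.74
  [2→3]: (51.74+46.10)/2 × 1 = 48.92
  [3→3.5]: (46.10+41.95)/2 × 0.5 = 22.0125
  [3.5→4.5]: (41.95+33.53)/2 × 1 = 37.74
  Sum = 160.4125 µg/mL·hr
Tail: C_last/k_e = 33.53/0.274 = 122.372
AUC_0→∞ (rectal suppository) = 160.4125 + 122.372 = 282.7845 µg/mL·hr
F = (AUC_ev/D_ev)/(AUC_iv/D_iv) = (282.7845/20)/(302/5) = 14.139225/60.4 = 0.2341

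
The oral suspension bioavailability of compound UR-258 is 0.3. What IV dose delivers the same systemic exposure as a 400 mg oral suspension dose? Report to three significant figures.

Systemic exposure from an extravascular dose = F × D_ev, so the equivalent IV dose is F × D_ev.
D_iv = F × D_ev = 0.3 × 400 = 120 mg

D_iv = 120 mg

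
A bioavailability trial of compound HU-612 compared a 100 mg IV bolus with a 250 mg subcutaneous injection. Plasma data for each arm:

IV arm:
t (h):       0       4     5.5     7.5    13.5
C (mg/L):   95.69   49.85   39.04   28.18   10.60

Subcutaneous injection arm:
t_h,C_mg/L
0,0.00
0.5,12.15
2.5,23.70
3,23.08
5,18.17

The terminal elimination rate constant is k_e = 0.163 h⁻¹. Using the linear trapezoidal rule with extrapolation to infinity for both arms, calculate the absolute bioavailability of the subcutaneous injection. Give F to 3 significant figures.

Trapezoidal AUC_0→13.5 (IV):
  [0→4]: (95.69+49.85)/2 × 4 = 291.08
  [4→5.5]: (49.85+39.04)/2 × 1.5 = 66.6675
  [5.5→7.5]: (39.04+28.18)/2 × 2 = 67.22
  [7.5→13.5]: (28.18+10.60)/2 × 6 = 116.34
  Sum = 541.3075 mg/L·h
IV tail: 10.60/0.163 = 65.031; AUC_iv,0→∞ = 541.3075 + 65.031 = 606.3385 mg/L·h
Trapezoidal AUC_0→5 (subcutaneous injection):
  [0→0.5]: (0.00+12.15)/2 × 0.5 = 3.0375
  [0.5→2.5]: (12.15+23.70)/2 × 2 = 35.85
  [2.5→3]: (23.70+23.08)/2 × 0.5 = 11.695
  [3→5]: (23.08+18.17)/2 × 2 = 41.25
  Sum = 91.8325 mg/L·h
subcutaneous injection tail: 18.17/0.163 = 111.472; AUC_ev,0→∞ = 91.8325 + 111.472 = 203.3045 mg/L·h
F = (AUC_ev/D_ev)/(AUC_iv/D_iv) = (203.3045/250)/(606.3385/100) = 0.813218/6.063385 = 0.1341

F = 0.134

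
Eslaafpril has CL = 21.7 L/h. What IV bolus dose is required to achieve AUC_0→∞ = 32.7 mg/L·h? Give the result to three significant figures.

Dose = 710 mg

Dose_iv = CL × AUC_0→∞
     = 21.7 × 32.7 = 709.59 mg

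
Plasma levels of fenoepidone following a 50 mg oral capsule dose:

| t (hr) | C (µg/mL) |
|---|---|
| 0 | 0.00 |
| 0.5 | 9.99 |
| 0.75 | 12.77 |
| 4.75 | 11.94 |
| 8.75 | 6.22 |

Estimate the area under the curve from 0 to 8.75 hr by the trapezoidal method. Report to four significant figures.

AUC = 91.08 µg/mL·hr

Trapezoidal AUC_0→8.75:
  [0→0.5]: (0.00+9.99)/2 × 0.5 = 2.4975
  [0.5→0.75]: (9.99+12.77)/2 × 0.25 = 2.845
  [0.75→4.75]: (12.77+11.94)/2 × 4 = 49.42
  [4.75→8.75]: (11.94+6.22)/2 × 4 = 36.32
  Sum = 91.0825 µg/mL·hr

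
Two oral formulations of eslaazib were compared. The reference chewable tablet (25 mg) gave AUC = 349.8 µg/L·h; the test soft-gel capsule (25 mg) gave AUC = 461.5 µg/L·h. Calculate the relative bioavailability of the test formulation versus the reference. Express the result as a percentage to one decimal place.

F_rel = (AUC_test/D_test) / (AUC_ref/D_ref)
      = (461.5/25) / (349.8/25)
      = 18.46 / 13.992 = 1.3193 = 131.93%

F_rel = 131.9%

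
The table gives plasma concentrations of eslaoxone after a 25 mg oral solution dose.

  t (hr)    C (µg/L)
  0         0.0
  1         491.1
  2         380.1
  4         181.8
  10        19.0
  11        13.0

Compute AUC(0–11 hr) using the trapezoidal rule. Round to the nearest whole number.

AUC = 1861 µg/L·hr

Trapezoidal AUC_0→11:
  [0→1]: (0.0+491.1)/2 × 1 = 245.55
  [1→2]: (491.1+380.1)/2 × 1 = 435.6
  [2→4]: (380.1+181.8)/2 × 2 = 561.9
  [4→10]: (181.8+19.0)/2 × 6 = 602.4
  [10→11]: (19.0+13.0)/2 × 1 = 16.0
  Sum = 1861.45 µg/L·hr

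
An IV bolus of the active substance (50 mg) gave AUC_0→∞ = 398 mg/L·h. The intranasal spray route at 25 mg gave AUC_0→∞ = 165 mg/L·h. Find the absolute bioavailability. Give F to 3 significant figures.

F = (AUC_ev / D_ev) / (AUC_iv / D_iv)
  = (165/25) / (398/50)
  = 6.6 / 7.96 = 0.8291

F = 0.829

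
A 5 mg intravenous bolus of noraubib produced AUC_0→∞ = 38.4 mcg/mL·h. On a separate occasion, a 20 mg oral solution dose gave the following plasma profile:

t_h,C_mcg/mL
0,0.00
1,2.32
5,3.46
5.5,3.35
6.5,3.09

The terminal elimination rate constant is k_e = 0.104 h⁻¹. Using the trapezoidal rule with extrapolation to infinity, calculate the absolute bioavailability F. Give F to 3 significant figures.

Trapezoidal AUC_0→6.5 (oral solution):
  [0→1]: (0.00+2.32)/2 × 1 = 1.16
  [1→5]: (2.32+3.46)/2 × 4 = 11.56
  [5→5.5]: (3.46+3.35)/2 × 0.5 = 1.7025
  [5.5→6.5]: (3.35+3.09)/2 × 1 = 3.22
  Sum = 17.6425 mcg/mL·h
Tail: C_last/k_e = 3.09/0.104 = 29.712
AUC_0→∞ (oral solution) = 17.6425 + 29.712 = 47.3545 mcg/mL·h
F = (AUC_ev/D_ev)/(AUC_iv/D_iv) = (47.3545/20)/(38.4/5) = 2.367725/7.68 = 0.3083

F = 0.308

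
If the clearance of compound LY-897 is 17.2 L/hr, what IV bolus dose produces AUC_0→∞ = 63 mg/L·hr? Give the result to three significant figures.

Dose_iv = CL × AUC_0→∞
     = 17.2 × 63 = 1083.6 mg

Dose = 1080 mg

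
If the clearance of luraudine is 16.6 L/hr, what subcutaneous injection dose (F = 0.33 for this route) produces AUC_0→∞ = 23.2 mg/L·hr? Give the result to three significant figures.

Dose = CL × AUC_0→∞ / F
     = 16.6 × 23.2 / 0.33 = 1167.03 mg

Dose = 1170 mg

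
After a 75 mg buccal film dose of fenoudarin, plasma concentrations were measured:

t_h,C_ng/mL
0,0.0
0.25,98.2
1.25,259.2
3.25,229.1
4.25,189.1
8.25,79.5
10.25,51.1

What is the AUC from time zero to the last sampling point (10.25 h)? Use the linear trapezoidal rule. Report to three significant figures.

Trapezoidal AUC_0→10.25:
  [0→0.25]: (0.0+98.2)/2 × 0.25 = 12.275
  [0.25→1.25]: (98.2+259.2)/2 × 1 = 178.7
  [1.25→3.25]: (259.2+229.1)/2 × 2 = 488.3
  [3.25→4.25]: (229.1+189.1)/2 × 1 = 209.1
  [4.25→8.25]: (189.1+79.5)/2 × 4 = 537.2
  [8.25→10.25]: (79.5+51.1)/2 × 2 = 130.6
  Sum = 1556.175 ng/mL·h

AUC = 1560 ng/mL·h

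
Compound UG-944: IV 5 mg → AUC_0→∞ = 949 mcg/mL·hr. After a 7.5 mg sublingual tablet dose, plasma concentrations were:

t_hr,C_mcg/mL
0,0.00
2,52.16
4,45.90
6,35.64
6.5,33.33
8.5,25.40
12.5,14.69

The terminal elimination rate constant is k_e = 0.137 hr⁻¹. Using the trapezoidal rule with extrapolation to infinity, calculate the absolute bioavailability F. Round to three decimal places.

Trapezoidal AUC_0→12.5 (sublingual tablet):
  [0→2]: (0.00+52.16)/2 × 2 = 52.16
  [2→4]: (52.16+45.90)/2 × 2 = 98.06
  [4→6]: (45.90+35.64)/2 × 2 = 81.54
  [6→6.5]: (35.64+33.33)/2 × 0.5 = 17.2425
  [6.5→8.5]: (33.33+25.40)/2 × 2 = 58.73
  [8.5→12.5]: (25.40+14.69)/2 × 4 = 80.18
  Sum = 387.9125 mcg/mL·hr
Tail: C_last/k_e = 14.69/0.137 = 107.226
AUC_0→∞ (sublingual tablet) = 387.9125 + 107.226 = 495.1385 mcg/mL·hr
F = (AUC_ev/D_ev)/(AUC_iv/D_iv) = (495.1385/7.5)/(949/5) = 66.0185/189.8 = 0.3478

F = 0.348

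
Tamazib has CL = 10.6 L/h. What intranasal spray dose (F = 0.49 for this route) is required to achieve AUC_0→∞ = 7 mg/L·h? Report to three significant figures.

Dose = 151 mg

Dose = CL × AUC_0→∞ / F
     = 10.6 × 7 / 0.49 = 151.429 mg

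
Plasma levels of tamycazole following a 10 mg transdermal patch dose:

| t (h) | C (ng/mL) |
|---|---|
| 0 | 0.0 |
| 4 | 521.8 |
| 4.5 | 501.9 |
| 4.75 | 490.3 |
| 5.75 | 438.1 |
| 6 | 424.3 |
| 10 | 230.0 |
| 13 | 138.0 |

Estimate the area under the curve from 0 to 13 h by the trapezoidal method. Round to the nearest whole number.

AUC = 3856 ng/mL·h

Trapezoidal AUC_0→13:
  [0→4]: (0.0+521.8)/2 × 4 = 1043.6
  [4→4.5]: (521.8+501.9)/2 × 0.5 = 255.925
  [4.5→4.75]: (501.9+490.3)/2 × 0.25 = 124.025
  [4.75→5.75]: (490.3+438.1)/2 × 1 = 464.2
  [5.75→6]: (438.1+424.3)/2 × 0.25 = 107.8
  [6→10]: (424.3+230.0)/2 × 4 = 1308.6
  [10→13]: (230.0+138.0)/2 × 3 = 552.0
  Sum = 3856.15 ng/mL·h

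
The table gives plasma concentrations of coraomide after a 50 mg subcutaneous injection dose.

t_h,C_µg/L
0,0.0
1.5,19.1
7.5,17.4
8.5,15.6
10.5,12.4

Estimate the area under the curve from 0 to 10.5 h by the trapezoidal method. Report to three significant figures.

Trapezoidal AUC_0→10.5:
  [0→1.5]: (0.0+19.1)/2 × 1.5 = 14.325
  [1.5→7.5]: (19.1+17.4)/2 × 6 = 109.5
  [7.5→8.5]: (17.4+15.6)/2 × 1 = 16.5
  [8.5→10.5]: (15.6+12.4)/2 × 2 = 28.0
  Sum = 168.325 µg/L·h

AUC = 168 µg/L·h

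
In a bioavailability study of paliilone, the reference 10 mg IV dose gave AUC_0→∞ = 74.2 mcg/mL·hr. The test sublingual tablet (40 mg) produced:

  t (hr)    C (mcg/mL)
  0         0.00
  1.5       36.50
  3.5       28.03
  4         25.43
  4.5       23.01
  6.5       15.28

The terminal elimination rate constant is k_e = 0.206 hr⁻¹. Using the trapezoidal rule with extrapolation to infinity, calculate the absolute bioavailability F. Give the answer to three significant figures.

Trapezoidal AUC_0→6.5 (sublingual tablet):
  [0→1.5]: (0.00+36.50)/2 × 1.5 = 27.375
  [1.5→3.5]: (36.50+28.03)/2 × 2 = 64.53
  [3.5→4]: (28.03+25.43)/2 × 0.5 = 13.365
  [4→4.5]: (25.43+23.01)/2 × 0.5 = 12.11
  [4.5→6.5]: (23.01+15.28)/2 × 2 = 38.29
  Sum = 155.67 mcg/mL·hr
Tail: C_last/k_e = 15.28/0.206 = 74.175
AUC_0→∞ (sublingual tablet) = 155.67 + 74.175 = 229.845 mcg/mL·hr
F = (AUC_ev/D_ev)/(AUC_iv/D_iv) = (229.845/40)/(74.2/10) = 5.746125/7.42 = 0.7744

F = 0.774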